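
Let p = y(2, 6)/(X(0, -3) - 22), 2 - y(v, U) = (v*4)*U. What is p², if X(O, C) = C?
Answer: 2116/625 ≈ 3.3856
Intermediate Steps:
y(v, U) = 2 - 4*U*v (y(v, U) = 2 - v*4*U = 2 - 4*v*U = 2 - 4*U*v)
p = 46/25 (p = (2 - 4*6*2)/(-3 - 22) = (2 - 48)/(-25) = -1/25*(-46) = 46/25 ≈ 1.8400)
p² = (46/25)² = 2116/625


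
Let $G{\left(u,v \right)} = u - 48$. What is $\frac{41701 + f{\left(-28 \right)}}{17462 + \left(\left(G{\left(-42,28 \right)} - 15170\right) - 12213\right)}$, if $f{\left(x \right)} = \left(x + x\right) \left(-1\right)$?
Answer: $- \frac{13919}{3337} \approx -4.1711$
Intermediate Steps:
$G{\left(u,v \right)} = -48 + u$
$f{\left(x \right)} = - 2 x$ ($f{\left(x \right)} = 2 x \left(-1\right) = - 2 x$)
$\frac{41701 + f{\left(-28 \right)}}{17462 + \left(\left(G{\left(-42,28 \right)} - 15170\right) - 12213\right)} = \frac{41701 - -56}{17462 - 27473} = \frac{41701 + 56}{17462 - 27473} = \frac{41757}{17462 - 27473} = \frac{41757}{-10011} = 41757 \left(- \frac{1}{10011}\right) = - \frac{13919}{3337}$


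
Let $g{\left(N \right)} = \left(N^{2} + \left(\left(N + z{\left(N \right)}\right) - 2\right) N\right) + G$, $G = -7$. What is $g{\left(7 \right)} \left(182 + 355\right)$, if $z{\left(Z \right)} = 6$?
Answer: $63903$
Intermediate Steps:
$g{\left(N \right)} = -7 + N^{2} + N \left(4 + N\right)$ ($g{\left(N \right)} = \left(N^{2} + \left(\left(N + 6\right) - 2\right) N\right) - 7 = \left(N^{2} + \left(\left(6 + N\right) - 2\right) N\right) - 7 = \left(N^{2} + \left(4 + N\right) N\right) - 7 = \left(N^{2} + N \left(4 + N\right)\right) - 7 = -7 + N^{2} + N \left(4 + N\right)$)
$g{\left(7 \right)} \left(182 + 355\right) = \left(-7 + 2 \cdot 7^{2} + 4 \cdot 7\right) \left(182 + 355\right) = \left(-7 + 2 \cdot 49 + 28\right) 537 = \left(-7 + 98 + 28\right) 537 = 119 \cdot 537 = 63903$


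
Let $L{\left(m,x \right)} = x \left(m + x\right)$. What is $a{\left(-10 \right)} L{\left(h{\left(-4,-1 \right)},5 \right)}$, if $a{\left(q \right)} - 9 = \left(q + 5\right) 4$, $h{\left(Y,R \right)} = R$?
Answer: $-220$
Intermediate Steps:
$a{\left(q \right)} = 29 + 4 q$ ($a{\left(q \right)} = 9 + \left(q + 5\right) 4 = 9 + \left(5 + q\right) 4 = 9 + \left(20 + 4 q\right) = 29 + 4 q$)
$a{\left(-10 \right)} L{\left(h{\left(-4,-1 \right)},5 \right)} = \left(29 + 4 \left(-10\right)\right) 5 \left(-1 + 5\right) = \left(29 - 40\right) 5 \cdot 4 = \left(-11\right) 20 = -220$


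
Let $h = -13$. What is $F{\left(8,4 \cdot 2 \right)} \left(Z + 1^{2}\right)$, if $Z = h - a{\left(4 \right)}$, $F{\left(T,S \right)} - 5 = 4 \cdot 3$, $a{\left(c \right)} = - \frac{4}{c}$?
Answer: $-187$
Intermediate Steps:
$F{\left(T,S \right)} = 17$ ($F{\left(T,S \right)} = 5 + 4 \cdot 3 = 5 + 12 = 17$)
$Z = -12$ ($Z = -13 - - \frac{4}{4} = -13 - \left(-4\right) \frac{1}{4} = -13 - -1 = -13 + 1 = -12$)
$F{\left(8,4 \cdot 2 \right)} \left(Z + 1^{2}\right) = 17 \left(-12 + 1^{2}\right) = 17 \left(-12 + 1\right) = 17 \left(-11\right) = -187$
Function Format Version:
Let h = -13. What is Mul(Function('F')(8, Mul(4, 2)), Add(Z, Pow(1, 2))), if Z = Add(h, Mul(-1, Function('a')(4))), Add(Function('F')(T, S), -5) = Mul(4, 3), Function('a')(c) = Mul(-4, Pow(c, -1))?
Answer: -187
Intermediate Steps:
Function('F')(T, S) = 17 (Function('F')(T, S) = Add(5, Mul(4, 3)) = Add(5, 12) = 17)
Z = -12 (Z = Add(-13, Mul(-1, Mul(-4, Pow(4, -1)))) = Add(-13, Mul(-1, Mul(-4, Rational(1, 4)))) = Add(-13, Mul(-1, -1)) = Add(-13, 1) = -12)
Mul(Function('F')(8, Mul(4, 2)), Add(Z, Pow(1, 2))) = Mul(17, Add(-12, Pow(1, 2))) = Mul(17, Add(-12, 1)) = Mul(17, -11) = -187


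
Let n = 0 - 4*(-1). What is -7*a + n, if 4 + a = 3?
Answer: 11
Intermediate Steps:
a = -1 (a = -4 + 3 = -1)
n = 4 (n = 0 + 4 = 4)
-7*a + n = -7*(-1) + 4 = 7 + 4 = 11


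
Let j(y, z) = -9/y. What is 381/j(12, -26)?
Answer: -508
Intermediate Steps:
381/j(12, -26) = 381/((-9/12)) = 381/((-9*1/12)) = 381/(-¾) = 381*(-4/3) = -508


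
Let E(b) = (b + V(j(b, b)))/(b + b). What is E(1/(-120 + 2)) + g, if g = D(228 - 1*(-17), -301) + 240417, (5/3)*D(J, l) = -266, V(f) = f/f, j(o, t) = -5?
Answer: 2401989/10 ≈ 2.4020e+5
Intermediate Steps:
V(f) = 1
D(J, l) = -798/5 (D(J, l) = (3/5)*(-266) = -798/5)
g = 1201287/5 (g = -798/5 + 240417 = 1201287/5 ≈ 2.4026e+5)
E(b) = (1 + b)/(2*b) (E(b) = (b + 1)/(b + b) = (1 + b)/((2*b)) = (1 + b)*(1/(2*b)) = (1 + b)/(2*b))
E(1/(-120 + 2)) + g = (1 + 1/(-120 + 2))/(2*(1/(-120 + 2))) + 1201287/5 = (1 + 1/(-118))/(2*(1/(-118))) + 1201287/5 = (1 - 1/118)/(2*(-1/118)) + 1201287/5 = (1/2)*(-118)*(117/118) + 1201287/5 = -117/2 + 1201287/5 = 2401989/10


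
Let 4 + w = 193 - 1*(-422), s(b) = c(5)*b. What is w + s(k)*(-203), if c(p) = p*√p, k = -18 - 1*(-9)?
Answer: 611 + 9135*√5 ≈ 21037.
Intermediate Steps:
k = -9 (k = -18 + 9 = -9)
c(p) = p^(3/2)
s(b) = 5*b*√5 (s(b) = 5^(3/2)*b = (5*√5)*b = 5*b*√5)
w = 611 (w = -4 + (193 - 1*(-422)) = -4 + (193 + 422) = -4 + 615 = 611)
w + s(k)*(-203) = 611 + (5*(-9)*√5)*(-203) = 611 - 45*√5*(-203) = 611 + 9135*√5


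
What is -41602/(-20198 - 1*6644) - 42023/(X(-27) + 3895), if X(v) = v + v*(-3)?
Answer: -481847534/52999529 ≈ -9.0915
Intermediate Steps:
X(v) = -2*v (X(v) = v - 3*v = -2*v)
-41602/(-20198 - 1*6644) - 42023/(X(-27) + 3895) = -41602/(-20198 - 1*6644) - 42023/(-2*(-27) + 3895) = -41602/(-20198 - 6644) - 42023/(54 + 3895) = -41602/(-26842) - 42023/3949 = -41602*(-1/26842) - 42023*1/3949 = 20801/13421 - 42023/3949 = -481847534/52999529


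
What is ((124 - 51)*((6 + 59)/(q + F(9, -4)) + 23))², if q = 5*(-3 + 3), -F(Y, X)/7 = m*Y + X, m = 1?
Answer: 116726416/49 ≈ 2.3822e+6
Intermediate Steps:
F(Y, X) = -7*X - 7*Y (F(Y, X) = -7*(1*Y + X) = -7*(Y + X) = -7*(X + Y) = -7*X - 7*Y)
q = 0 (q = 5*0 = 0)
((124 - 51)*((6 + 59)/(q + F(9, -4)) + 23))² = ((124 - 51)*((6 + 59)/(0 + (-7*(-4) - 7*9)) + 23))² = (73*(65/(0 + (28 - 63)) + 23))² = (73*(65/(0 - 35) + 23))² = (73*(65/(-35) + 23))² = (73*(65*(-1/35) + 23))² = (73*(-13/7 + 23))² = (73*(148/7))² = (10804/7)² = 116726416/49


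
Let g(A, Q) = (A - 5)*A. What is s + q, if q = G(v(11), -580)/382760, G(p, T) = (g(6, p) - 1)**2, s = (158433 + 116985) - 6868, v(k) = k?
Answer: 20558039605/76552 ≈ 2.6855e+5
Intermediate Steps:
g(A, Q) = A*(-5 + A) (g(A, Q) = (-5 + A)*A = A*(-5 + A))
s = 268550 (s = 275418 - 6868 = 268550)
G(p, T) = 25 (G(p, T) = (6*(-5 + 6) - 1)**2 = (6*1 - 1)**2 = (6 - 1)**2 = 5**2 = 25)
q = 5/76552 (q = 25/382760 = 25*(1/382760) = 5/76552 ≈ 6.5315e-5)
s + q = 268550 + 5/76552 = 20558039605/76552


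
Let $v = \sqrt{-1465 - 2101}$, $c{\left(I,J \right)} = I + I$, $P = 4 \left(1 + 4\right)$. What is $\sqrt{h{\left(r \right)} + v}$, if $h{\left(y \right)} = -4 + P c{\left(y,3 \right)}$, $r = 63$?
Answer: $\sqrt{2516 + i \sqrt{3566}} \approx 50.163 + 0.5952 i$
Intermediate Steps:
$P = 20$ ($P = 4 \cdot 5 = 20$)
$c{\left(I,J \right)} = 2 I$
$h{\left(y \right)} = -4 + 40 y$ ($h{\left(y \right)} = -4 + 20 \cdot 2 y = -4 + 40 y$)
$v = i \sqrt{3566}$ ($v = \sqrt{-3566} = i \sqrt{3566} \approx 59.716 i$)
$\sqrt{h{\left(r \right)} + v} = \sqrt{\left(-4 + 40 \cdot 63\right) + i \sqrt{3566}} = \sqrt{\left(-4 + 2520\right) + i \sqrt{3566}} = \sqrt{2516 + i \sqrt{3566}}$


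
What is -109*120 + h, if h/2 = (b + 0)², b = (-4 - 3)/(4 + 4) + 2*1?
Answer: -418479/32 ≈ -13077.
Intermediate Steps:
b = 9/8 (b = -7/8 + 2 = 9/8 ≈ 1.1250)
h = 81/32 (h = 2*(9/8 + 0)² = 2*(9/8)² = 2*(81/64) = 81/32 ≈ 2.5313)
-109*120 + h = -109*120 + 81/32 = -13080 + 81/32 = -418479/32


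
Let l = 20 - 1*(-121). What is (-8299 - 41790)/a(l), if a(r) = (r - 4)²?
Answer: -50089/18769 ≈ -2.6687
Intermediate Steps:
l = 141 (l = 20 + 121 = 141)
a(r) = (-4 + r)²
(-8299 - 41790)/a(l) = (-8299 - 41790)/((-4 + 141)²) = -50089/(137²) = -50089/18769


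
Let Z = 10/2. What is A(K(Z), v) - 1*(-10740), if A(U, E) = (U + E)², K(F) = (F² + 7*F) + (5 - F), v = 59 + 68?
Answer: 45709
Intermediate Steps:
Z = 5 (Z = 10*(½) = 5)
v = 127
K(F) = 5 + F² + 6*F
A(U, E) = (E + U)²
A(K(Z), v) - 1*(-10740) = (127 + (5 + 5² + 6*5))² - 1*(-10740) = (127 + (5 + 25 + 30))² + 10740 = (127 + 60)² + 10740 = 187² + 10740 = 34969 + 10740 = 45709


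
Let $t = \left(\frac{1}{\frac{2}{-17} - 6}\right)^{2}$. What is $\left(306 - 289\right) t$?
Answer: $\frac{4913}{10816} \approx 0.45423$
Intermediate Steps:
$t = \frac{289}{10816}$ ($t = \left(\frac{1}{2 \left(- \frac{1}{17}\right) - 6}\right)^{2} = \left(\frac{1}{- \frac{2}{17} - 6}\right)^{2} = \left(\frac{1}{- \frac{104}{17}}\right)^{2} = \left(- \frac{17}{104}\right)^{2} = \frac{289}{10816} \approx 0.02672$)
$\left(306 - 289\right) t = \left(306 - 289\right) \frac{289}{10816} = 17 \cdot \frac{289}{10816} = \frac{4913}{10816}$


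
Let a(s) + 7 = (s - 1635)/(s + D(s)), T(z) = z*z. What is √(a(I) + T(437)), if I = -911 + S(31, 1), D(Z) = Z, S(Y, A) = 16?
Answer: √6118658729/179 ≈ 436.99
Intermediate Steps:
T(z) = z²
I = -895 (I = -911 + 16 = -895)
a(s) = -7 + (-1635 + s)/(2*s) (a(s) = -7 + (s - 1635)/(s + s) = -7 + (-1635 + s)/((2*s)) = -7 + (-1635 + s)*(1/(2*s)) = -7 + (-1635 + s)/(2*s))
√(a(I) + T(437)) = √((½)*(-1635 - 13*(-895))/(-895) + 437²) = √((½)*(-1/895)*(-1635 + 11635) + 190969) = √((½)*(-1/895)*10000 + 190969) = √(-1000/179 + 190969) = √(34182451/179) = √6118658729/179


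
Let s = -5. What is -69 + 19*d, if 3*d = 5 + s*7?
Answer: -259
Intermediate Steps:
d = -10 (d = (5 - 5*7)/3 = (5 - 35)/3 = (⅓)*(-30) = -10)
-69 + 19*d = -69 + 19*(-10) = -69 - 190 = -259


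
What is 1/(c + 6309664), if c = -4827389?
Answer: 1/1482275 ≈ 6.7464e-7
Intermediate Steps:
1/(c + 6309664) = 1/(-4827389 + 6309664) = 1/1482275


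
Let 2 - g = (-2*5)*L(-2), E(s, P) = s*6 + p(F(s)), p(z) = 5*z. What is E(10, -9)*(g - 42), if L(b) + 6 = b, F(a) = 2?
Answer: -8400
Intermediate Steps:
E(s, P) = 10 + 6*s (E(s, P) = s*6 + 5*2 = 6*s + 10 = 10 + 6*s)
L(b) = -6 + b
g = -78 (g = 2 - (-2*5)*(-6 - 2) = 2 - (-10)*(-8) = 2 - 1*80 = 2 - 80 = -78)
E(10, -9)*(g - 42) = (10 + 6*10)*(-78 - 42) = (10 + 60)*(-120) = 70*(-120) = -8400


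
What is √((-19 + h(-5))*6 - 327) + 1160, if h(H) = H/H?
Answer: 1160 + I*√435 ≈ 1160.0 + 20.857*I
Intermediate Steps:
h(H) = 1
√((-19 + h(-5))*6 - 327) + 1160 = √((-19 + 1)*6 - 327) + 1160 = √(-18*6 - 327) + 1160 = √(-108 - 327) + 1160 = √(-435) + 1160 = I*√435 + 1160 = 1160 + I*√435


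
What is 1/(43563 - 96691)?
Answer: -1/53128 ≈ -1.8822e-5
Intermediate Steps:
1/(43563 - 96691) = 1/(-53128) = -1/53128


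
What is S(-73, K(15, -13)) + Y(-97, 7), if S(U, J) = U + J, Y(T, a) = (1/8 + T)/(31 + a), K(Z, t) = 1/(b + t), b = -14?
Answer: -620413/8208 ≈ -75.586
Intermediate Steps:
K(Z, t) = 1/(-14 + t)
Y(T, a) = (1/8 + T)/(31 + a)
S(U, J) = J + U
S(-73, K(15, -13)) + Y(-97, 7) = (1/(-14 - 13) - 73) + (1/8 - 97)/(31 + 7) = (1/(-27) - 73) - 775/8/38 = (-1/27 - 73) + (1/38)*(-775/8) = -1972/27 - 775/304 = -620413/8208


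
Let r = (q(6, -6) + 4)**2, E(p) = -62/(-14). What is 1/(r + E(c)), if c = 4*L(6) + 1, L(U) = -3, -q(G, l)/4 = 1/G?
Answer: 63/979 ≈ 0.064351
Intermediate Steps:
q(G, l) = -4/G
c = -11 (c = 4*(-3) + 1 = -12 + 1 = -11)
E(p) = 31/7 (E(p) = -62*(-1/14) = 31/7)
r = 100/9 (r = (-4/6 + 4)**2 = (-4*1/6 + 4)**2 = (-2/3 + 4)**2 = (10/3)**2 = 100/9 ≈ 11.111)
1/(r + E(c)) = 1/(100/9 + 31/7) = 1/(979/63) = 63/979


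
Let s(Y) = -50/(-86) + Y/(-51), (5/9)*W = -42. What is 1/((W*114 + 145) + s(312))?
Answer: -3655/30990512 ≈ -0.00011794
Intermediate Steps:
W = -378/5 (W = (9/5)*(-42) = -378/5 ≈ -75.600)
s(Y) = 25/43 - Y/51 (s(Y) = -50*(-1/86) + Y*(-1/51) = 25/43 - Y/51)
1/((W*114 + 145) + s(312)) = 1/((-378/5*114 + 145) + (25/43 - 1/51*312)) = 1/((-43092/5 + 145) + (25/43 - 104/17)) = 1/(-42367/5 - 4047/731) = 1/(-30990512/3655) = -3655/30990512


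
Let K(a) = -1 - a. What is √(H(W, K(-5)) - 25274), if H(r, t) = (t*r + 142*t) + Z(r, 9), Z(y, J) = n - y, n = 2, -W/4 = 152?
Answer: 4*I*√1658 ≈ 162.87*I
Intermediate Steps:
W = -608 (W = -4*152 = -608)
Z(y, J) = 2 - y
H(r, t) = 2 - r + 142*t + r*t (H(r, t) = (t*r + 142*t) + (2 - r) = (r*t + 142*t) + (2 - r) = (142*t + r*t) + (2 - r) = 2 - r + 142*t + r*t)
√(H(W, K(-5)) - 25274) = √((2 - 1*(-608) + 142*(-1 - 1*(-5)) - 608*(-1 - 1*(-5))) - 25274) = √((2 + 608 + 142*(-1 + 5) - 608*(-1 + 5)) - 25274) = √((2 + 608 + 142*4 - 608*4) - 25274) = √((2 + 608 + 568 - 2432) - 25274) = √(-1254 - 25274) = √(-26528) = 4*I*√1658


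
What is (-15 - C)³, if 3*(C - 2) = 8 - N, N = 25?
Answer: -39304/27 ≈ -1455.7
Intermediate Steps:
C = -11/3 (C = 2 + (8 - 1*25)/3 = 2 + (8 - 25)/3 = 2 + (⅓)*(-17) = 2 - 17/3 = -11/3 ≈ -3.6667)
(-15 - C)³ = (-15 - 1*(-11/3))³ = (-15 + 11/3)³ = (-34/3)³ = -39304/27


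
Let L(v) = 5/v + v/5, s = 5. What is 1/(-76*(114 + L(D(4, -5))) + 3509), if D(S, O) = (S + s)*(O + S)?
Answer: -45/223919 ≈ -0.00020097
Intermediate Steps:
D(S, O) = (5 + S)*(O + S) (D(S, O) = (S + 5)*(O + S) = (5 + S)*(O + S))
L(v) = 5/v + v/5 (L(v) = 5/v + v*(⅕) = 5/v + v/5)
1/(-76*(114 + L(D(4, -5))) + 3509) = 1/(-76*(114 + (5/(4² + 5*(-5) + 5*4 - 5*4) + (4² + 5*(-5) + 5*4 - 5*4)/5)) + 3509) = 1/(-76*(114 + (5/(16 - 25 + 20 - 20) + (16 - 25 + 20 - 20)/5)) + 3509) = 1/(-76*(114 + (5/(-9) + (⅕)*(-9))) + 3509) = 1/(-76*(114 + (5*(-⅑) - 9/5)) + 3509) = 1/(-76*(114 + (-5/9 - 9/5)) + 3509) = 1/(-76*(114 - 106/45) + 3509) = 1/(-76*5024/45 + 3509) = 1/(-381824/45 + 3509) = 1/(-223919/45) = -45/223919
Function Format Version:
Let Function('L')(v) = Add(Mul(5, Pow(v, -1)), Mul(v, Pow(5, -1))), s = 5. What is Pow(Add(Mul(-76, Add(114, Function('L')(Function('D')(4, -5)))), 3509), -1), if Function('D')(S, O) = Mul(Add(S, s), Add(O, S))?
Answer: Rational(-45, 223919) ≈ -0.00020097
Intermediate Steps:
Function('D')(S, O) = Mul(Add(5, S), Add(O, S)) (Function('D')(S, O) = Mul(Add(S, 5), Add(O, S)) = Mul(Add(5, S), Add(O, S)))
Function('L')(v) = Add(Mul(5, Pow(v, -1)), Mul(Rational(1, 5), v)) (Function('L')(v) = Add(Mul(5, Pow(v, -1)), Mul(v, Rational(1, 5))) = Add(Mul(5, Pow(v, -1)), Mul(Rational(1, 5), v)))
Pow(Add(Mul(-76, Add(114, Function('L')(Function('D')(4, -5)))), 3509), -1) = Pow(Add(Mul(-76, Add(114, Add(Mul(5, Pow(Add(Pow(4, 2), Mul(5, -5), Mul(5, 4), Mul(-5, 4)), -1)), Mul(Rational(1, 5), Add(Pow(4, 2), Mul(5, -5), Mul(5, 4), Mul(-5, 4)))))), 3509), -1) = Pow(Add(Mul(-76, Add(114, Add(Mul(5, Pow(Add(16, -25, 20, -20), -1)), Mul(Rational(1, 5), Add(16, -25, 20, -20))))), 3509), -1) = Pow(Add(Mul(-76, Add(114, Add(Mul(5, Pow(-9, -1)), Mul(Rational(1, 5), -9)))), 3509), -1) = Pow(Add(Mul(-76, Add(114, Add(Mul(5, Rational(-1, 9)), Rational(-9, 5)))), 3509), -1) = Pow(Add(Mul(-76, Add(114, Add(Rational(-5, 9), Rational(-9, 5)))), 3509), -1) = Pow(Add(Mul(-76, Add(114, Rational(-106, 45))), 3509), -1) = Pow(Add(Mul(-76, Rational(5024, 45)), 3509), -1) = Pow(Add(Rational(-381824, 45), 3509), -1) = Pow(Rational(-223919, 45), -1) = Rational(-45, 223919)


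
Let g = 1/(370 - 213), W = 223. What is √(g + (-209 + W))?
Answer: √345243/157 ≈ 3.7425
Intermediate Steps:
g = 1/157 ≈ 0.0063694
√(g + (-209 + W)) = √(1/157 + (-209 + 223)) = √(1/157 + 14) = √(2199/157) = √345243/157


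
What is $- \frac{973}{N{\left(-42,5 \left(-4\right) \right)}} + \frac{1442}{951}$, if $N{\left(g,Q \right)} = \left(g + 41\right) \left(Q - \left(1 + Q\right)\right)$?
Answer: $- \frac{923881}{951} \approx -971.48$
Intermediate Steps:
$N{\left(g,Q \right)} = -41 - g$ ($N{\left(g,Q \right)} = \left(41 + g\right) \left(-1\right) = -41 - g$)
$- \frac{973}{N{\left(-42,5 \left(-4\right) \right)}} + \frac{1442}{951} = - \frac{973}{-41 - -42} + \frac{1442}{951} = - \frac{973}{-41 + 42} + 1442 \cdot \frac{1}{951} = - \frac{973}{1} + \frac{1442}{951} = \left(-973\right) 1 + \frac{1442}{951} = -973 + \frac{1442}{951} = - \frac{923881}{951}$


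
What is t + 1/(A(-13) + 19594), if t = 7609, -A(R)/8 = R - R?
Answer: 149090747/19594 ≈ 7609.0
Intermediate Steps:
A(R) = 0 (A(R) = -8*(R - R) = -8*0 = 0)
t + 1/(A(-13) + 19594) = 7609 + 1/(0 + 19594) = 7609 + 1/19594 = 149090747/19594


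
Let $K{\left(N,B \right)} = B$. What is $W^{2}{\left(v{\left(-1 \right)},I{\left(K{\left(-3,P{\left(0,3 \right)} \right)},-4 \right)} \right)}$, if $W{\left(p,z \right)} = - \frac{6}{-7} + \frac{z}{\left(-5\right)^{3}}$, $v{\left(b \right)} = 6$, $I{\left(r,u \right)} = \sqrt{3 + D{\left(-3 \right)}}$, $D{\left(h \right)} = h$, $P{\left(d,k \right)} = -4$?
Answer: $\frac{36}{49} \approx 0.73469$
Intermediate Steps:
$I{\left(r,u \right)} = 0$ ($I{\left(r,u \right)} = \sqrt{3 - 3} = \sqrt{0} = 0$)
$W{\left(p,z \right)} = \frac{6}{7} - \frac{z}{125}$ ($W{\left(p,z \right)} = \left(-6\right) \left(- \frac{1}{7}\right) + \frac{z}{-125} = \frac{6}{7} + z \left(- \frac{1}{125}\right) = \frac{6}{7} - \frac{z}{125}$)
$W^{2}{\left(v{\left(-1 \right)},I{\left(K{\left(-3,P{\left(0,3 \right)} \right)},-4 \right)} \right)} = \left(\frac{6}{7} - 0\right)^{2} = \left(\frac{6}{7} + 0\right)^{2} = \left(\frac{6}{7}\right)^{2} = \frac{36}{49}$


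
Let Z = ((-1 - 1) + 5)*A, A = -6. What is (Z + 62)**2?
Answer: 1936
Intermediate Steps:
Z = -18 (Z = ((-1 - 1) + 5)*(-6) = (-2 + 5)*(-6) = 3*(-6) = -18)
(Z + 62)**2 = (-18 + 62)**2 = 44**2 = 1936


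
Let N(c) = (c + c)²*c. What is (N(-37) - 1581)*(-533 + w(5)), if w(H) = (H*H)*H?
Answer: 83310744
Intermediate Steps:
w(H) = H³ (w(H) = H²*H = H³)
N(c) = 4*c³ (N(c) = (2*c)²*c = (4*c²)*c = 4*c³)
(N(-37) - 1581)*(-533 + w(5)) = (4*(-37)³ - 1581)*(-533 + 5³) = (4*(-50653) - 1581)*(-533 + 125) = (-202612 - 1581)*(-408) = -204193*(-408) = 83310744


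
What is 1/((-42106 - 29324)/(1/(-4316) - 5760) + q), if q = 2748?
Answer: 24860161/68624014308 ≈ 0.00036227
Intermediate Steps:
1/((-42106 - 29324)/(1/(-4316) - 5760) + q) = 1/((-42106 - 29324)/(1/(-4316) - 5760) + 2748) = 1/(-71430/(-1/4316 - 5760) + 2748) = 1/(-71430/(-24860161/4316) + 2748) = 1/(-71430*(-4316/24860161) + 2748) = 1/(308291880/24860161 + 2748) = 1/(68624014308/24860161) = 24860161/68624014308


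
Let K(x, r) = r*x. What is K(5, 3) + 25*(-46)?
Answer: -1135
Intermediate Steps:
K(5, 3) + 25*(-46) = 3*5 + 25*(-46) = 15 - 1150 = -1135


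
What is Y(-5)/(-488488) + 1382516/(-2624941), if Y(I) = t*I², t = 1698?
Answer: -3251120749/5298562724 ≈ -0.61359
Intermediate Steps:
Y(I) = 1698*I²
Y(-5)/(-488488) + 1382516/(-2624941) = (1698*(-5)²)/(-488488) + 1382516/(-2624941) = (1698*25)*(-1/488488) + 1382516*(-1/2624941) = 42450*(-1/488488) - 1382516/2624941 = -21225/244244 - 1382516/2624941 = -3251120749/5298562724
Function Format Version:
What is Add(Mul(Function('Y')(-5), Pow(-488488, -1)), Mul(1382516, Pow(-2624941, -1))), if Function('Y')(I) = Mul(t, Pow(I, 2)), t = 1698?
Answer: Rational(-3251120749, 5298562724) ≈ -0.61359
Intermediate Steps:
Function('Y')(I) = Mul(1698, Pow(I, 2))
Add(Mul(Function('Y')(-5), Pow(-488488, -1)), Mul(1382516, Pow(-2624941, -1))) = Add(Mul(Mul(1698, Pow(-5, 2)), Pow(-488488, -1)), Mul(1382516, Pow(-2624941, -1))) = Add(Mul(Mul(1698, 25), Rational(-1, 488488)), Mul(1382516, Rational(-1, 2624941))) = Add(Mul(42450, Rational(-1, 488488)), Rational(-1382516, 2624941)) = Add(Rational(-21225, 244244), Rational(-1382516, 2624941)) = Rational(-3251120749, 5298562724)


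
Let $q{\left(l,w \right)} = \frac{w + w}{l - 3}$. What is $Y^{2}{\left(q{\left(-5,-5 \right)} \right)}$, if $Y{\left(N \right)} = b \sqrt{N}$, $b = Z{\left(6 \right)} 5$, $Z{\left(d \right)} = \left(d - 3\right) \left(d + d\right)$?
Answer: $40500$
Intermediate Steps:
$q{\left(l,w \right)} = \frac{2 w}{-3 + l}$
$Z{\left(d \right)} = 2 d \left(-3 + d\right)$ ($Z{\left(d \right)} = \left(-3 + d\right) 2 d = 2 d \left(-3 + d\right)$)
$b = 180$ ($b = 2 \cdot 6 \left(-3 + 6\right) 5 = 2 \cdot 6 \cdot 3 \cdot 5 = 36 \cdot 5 = 180$)
$Y{\left(N \right)} = 180 \sqrt{N}$
$Y^{2}{\left(q{\left(-5,-5 \right)} \right)} = \left(180 \sqrt{2 \left(-5\right) \frac{1}{-3 - 5}}\right)^{2} = \left(180 \sqrt{2 \left(-5\right) \frac{1}{-8}}\right)^{2} = \left(180 \sqrt{2 \left(-5\right) \left(- \frac{1}{8}\right)}\right)^{2} = \left(180 \sqrt{\frac{5}{4}}\right)^{2} = \left(180 \frac{\sqrt{5}}{2}\right)^{2} = \left(90 \sqrt{5}\right)^{2} = 40500$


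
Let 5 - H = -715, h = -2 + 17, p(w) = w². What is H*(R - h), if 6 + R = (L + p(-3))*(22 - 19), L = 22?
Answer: 51840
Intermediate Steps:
h = 15
R = 87 (R = -6 + (22 + (-3)²)*(22 - 19) = -6 + (22 + 9)*3 = -6 + 31*3 = -6 + 93 = 87)
H = 720 (H = 5 - 1*(-715) = 5 + 715 = 720)
H*(R - h) = 720*(87 - 1*15) = 720*(87 - 15) = 720*72 = 51840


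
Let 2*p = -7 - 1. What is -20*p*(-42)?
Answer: -3360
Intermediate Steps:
p = -4 (p = (-7 - 1)/2 = (½)*(-8) = -4)
-20*p*(-42) = -20*(-4)*(-42) = 80*(-42) = -3360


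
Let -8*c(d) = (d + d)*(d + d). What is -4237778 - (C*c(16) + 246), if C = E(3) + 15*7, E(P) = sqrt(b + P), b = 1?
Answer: -4224328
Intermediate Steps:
E(P) = sqrt(1 + P)
c(d) = -d**2/2 (c(d) = -(d + d)*(d + d)/8 = -2*d*2*d/8 = -d**2/2)
C = 107 (C = sqrt(1 + 3) + 15*7 = sqrt(4) + 105 = 2 + 105 = 107)
-4237778 - (C*c(16) + 246) = -4237778 - (107*(-1/2*16**2) + 246) = -4237778 - (107*(-1/2*256) + 246) = -4237778 - (107*(-128) + 246) = -4237778 - (-13696 + 246) = -4237778 - 1*(-13450) = -4237778 + 13450 = -4224328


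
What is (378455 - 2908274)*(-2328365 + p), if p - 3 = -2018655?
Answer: 10997166199923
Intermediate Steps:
p = -2018652 (p = 3 - 2018655 = -2018652)
(378455 - 2908274)*(-2328365 + p) = (378455 - 2908274)*(-2328365 - 2018652) = -2529819*(-4347017) = 10997166199923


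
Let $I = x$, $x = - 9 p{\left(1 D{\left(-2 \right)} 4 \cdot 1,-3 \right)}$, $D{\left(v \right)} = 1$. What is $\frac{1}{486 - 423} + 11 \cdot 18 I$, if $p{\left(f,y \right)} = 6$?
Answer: $- \frac{673595}{63} \approx -10692.0$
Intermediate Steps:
$x = -54$ ($x = \left(-9\right) 6 = -54$)
$I = -54$
$\frac{1}{486 - 423} + 11 \cdot 18 I = \frac{1}{486 - 423} + 11 \cdot 18 \left(-54\right) = \frac{1}{63} + 198 \left(-54\right) = \frac{1}{63} - 10692 = - \frac{673595}{63}$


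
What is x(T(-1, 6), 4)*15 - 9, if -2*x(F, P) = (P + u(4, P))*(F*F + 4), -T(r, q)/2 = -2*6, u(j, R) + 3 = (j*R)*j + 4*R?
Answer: -352359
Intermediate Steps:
u(j, R) = -3 + 4*R + R*j² (u(j, R) = -3 + ((j*R)*j + 4*R) = -3 + ((R*j)*j + 4*R) = -3 + (R*j² + 4*R) = -3 + (4*R + R*j²) = -3 + 4*R + R*j²)
T(r, q) = 24 (T(r, q) = -(-4)*6 = -2*(-12) = 24)
x(F, P) = -(-3 + 21*P)*(4 + F²)/2 (x(F, P) = -(P + (-3 + 4*P + P*4²))*(F*F + 4)/2 = -(P + (-3 + 4*P + P*16))*(F² + 4)/2 = -(P + (-3 + 4*P + 16*P))*(4 + F²)/2 = -(P + (-3 + 20*P))*(4 + F²)/2 = -(-3 + 21*P)*(4 + F²)/2)
x(T(-1, 6), 4)*15 - 9 = (6 - 42*4 + (3/2)*24² - 21/2*4*24²)*15 - 9 = (6 - 168 + (3/2)*576 - 21/2*4*576)*15 - 9 = (6 - 168 + 864 - 24192)*15 - 9 = -23490*15 - 9 = -352350 - 9 = -352359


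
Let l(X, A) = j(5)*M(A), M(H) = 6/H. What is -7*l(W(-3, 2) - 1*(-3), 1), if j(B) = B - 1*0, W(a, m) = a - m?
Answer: -210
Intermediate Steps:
j(B) = B (j(B) = B + 0 = B)
l(X, A) = 30/A (l(X, A) = 5*(6/A) = 30/A)
-7*l(W(-3, 2) - 1*(-3), 1) = -210/1 = -210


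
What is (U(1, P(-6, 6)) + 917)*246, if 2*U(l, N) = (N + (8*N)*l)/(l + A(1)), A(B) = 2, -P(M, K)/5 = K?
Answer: 214512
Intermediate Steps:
P(M, K) = -5*K
U(l, N) = (N + 8*N*l)/(2*(2 + l)) (U(l, N) = ((N + (8*N)*l)/(l + 2))/2 = ((N + 8*N*l)/(2 + l))/2 = (N + 8*N*l)/(2*(2 + l)))
(U(1, P(-6, 6)) + 917)*246 = ((-5*6)*(1 + 8*1)/(2*(2 + 1)) + 917)*246 = ((½)*(-30)*(1 + 8)/3 + 917)*246 = ((½)*(-30)*(⅓)*9 + 917)*246 = (-45 + 917)*246 = 872*246 = 214512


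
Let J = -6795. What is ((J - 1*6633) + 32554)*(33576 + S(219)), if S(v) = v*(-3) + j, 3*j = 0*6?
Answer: 629608794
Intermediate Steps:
j = 0 (j = (0*6)/3 = (⅓)*0 = 0)
S(v) = -3*v (S(v) = v*(-3) + 0 = -3*v + 0 = -3*v)
((J - 1*6633) + 32554)*(33576 + S(219)) = ((-6795 - 1*6633) + 32554)*(33576 - 3*219) = ((-6795 - 6633) + 32554)*(33576 - 657) = (-13428 + 32554)*32919 = 19126*32919 = 629608794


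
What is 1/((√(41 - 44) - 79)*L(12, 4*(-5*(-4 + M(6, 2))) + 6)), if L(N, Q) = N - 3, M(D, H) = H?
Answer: -79/56196 - I*√3/56196 ≈ -0.0014058 - 3.0822e-5*I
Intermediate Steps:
L(N, Q) = -3 + N
1/((√(41 - 44) - 79)*L(12, 4*(-5*(-4 + M(6, 2))) + 6)) = 1/((√(41 - 44) - 79)*(-3 + 12)) = 1/((√(-3) - 79)*9) = 1/((I*√3 - 79)*9) = 1/((-79 + I*√3)*9) = 1/(-711 + 9*I*√3)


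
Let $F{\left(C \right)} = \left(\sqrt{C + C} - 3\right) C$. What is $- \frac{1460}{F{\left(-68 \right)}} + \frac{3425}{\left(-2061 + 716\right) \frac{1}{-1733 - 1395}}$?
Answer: $\frac{1056282329}{132617} - \frac{146 i \sqrt{34}}{493} \approx 7964.9 - 1.7268 i$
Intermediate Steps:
$F{\left(C \right)} = C \left(-3 + \sqrt{2} \sqrt{C}\right)$ ($F{\left(C \right)} = \left(\sqrt{2 C} - 3\right) C = \left(\sqrt{2} \sqrt{C} - 3\right) C = \left(-3 + \sqrt{2} \sqrt{C}\right) C = C \left(-3 + \sqrt{2} \sqrt{C}\right)$)
$- \frac{1460}{F{\left(-68 \right)}} + \frac{3425}{\left(-2061 + 716\right) \frac{1}{-1733 - 1395}} = - \frac{1460}{\left(-3\right) \left(-68\right) + \sqrt{2} \left(-68\right)^{\frac{3}{2}}} + \frac{3425}{\left(-2061 + 716\right) \frac{1}{-1733 - 1395}} = - \frac{1460}{204 + \sqrt{2} \left(- 136 i \sqrt{17}\right)} + \frac{3425}{\left(-1345\right) \frac{1}{-3128}} = - \frac{1460}{204 - 136 i \sqrt{34}} + \frac{3425}{\left(-1345\right) \left(- \frac{1}{3128}\right)} = - \frac{1460}{204 - 136 i \sqrt{34}} + \frac{3425}{\frac{1345}{3128}} = - \frac{1460}{204 - 136 i \sqrt{34}} + 3425 \cdot \frac{3128}{1345} = - \frac{1460}{204 - 136 i \sqrt{34}} + \frac{2142680}{269} = \frac{2142680}{269} - \frac{1460}{204 - 136 i \sqrt{34}}$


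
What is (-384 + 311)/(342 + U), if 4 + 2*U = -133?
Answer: -146/547 ≈ -0.26691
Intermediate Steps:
U = -137/2 (U = -2 + (1/2)*(-133) = -2 - 133/2 = -137/2 ≈ -68.500)
(-384 + 311)/(342 + U) = (-384 + 311)/(342 - 137/2) = -73/547/2 = -73*2/547 = -146/547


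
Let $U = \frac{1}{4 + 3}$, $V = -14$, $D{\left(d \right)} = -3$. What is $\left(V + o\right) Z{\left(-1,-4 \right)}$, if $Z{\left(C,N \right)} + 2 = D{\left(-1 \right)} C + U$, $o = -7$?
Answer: $-24$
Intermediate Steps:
$U = \frac{1}{7} \approx 0.14286$
$Z{\left(C,N \right)} = - \frac{13}{7} - 3 C$ ($Z{\left(C,N \right)} = -2 - \left(- \frac{1}{7} + 3 C\right) = - \frac{13}{7} - 3 C$)
$\left(V + o\right) Z{\left(-1,-4 \right)} = \left(-14 - 7\right) \left(- \frac{13}{7} - -3\right) = - 21 \left(- \frac{13}{7} + 3\right) = \left(-21\right) \frac{8}{7} = -24$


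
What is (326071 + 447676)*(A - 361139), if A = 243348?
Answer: -91140432877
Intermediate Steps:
(326071 + 447676)*(A - 361139) = (326071 + 447676)*(243348 - 361139) = 773747*(-117791) = -91140432877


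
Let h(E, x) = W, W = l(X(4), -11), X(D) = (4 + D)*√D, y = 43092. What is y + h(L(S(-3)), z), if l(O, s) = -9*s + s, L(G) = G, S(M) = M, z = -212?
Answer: 43180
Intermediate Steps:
X(D) = √D*(4 + D)
l(O, s) = -8*s
W = 88 (W = -8*(-11) = 88)
h(E, x) = 88
y + h(L(S(-3)), z) = 43092 + 88 = 43180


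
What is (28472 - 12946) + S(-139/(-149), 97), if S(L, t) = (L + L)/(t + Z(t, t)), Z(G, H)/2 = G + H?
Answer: 1121986668/72265 ≈ 15526.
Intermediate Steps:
Z(G, H) = 2*G + 2*H (Z(G, H) = 2*(G + H) = 2*G + 2*H)
S(L, t) = 2*L/(5*t) (S(L, t) = (L + L)/(t + (2*t + 2*t)) = (2*L)/(t + 4*t) = (2*L)/((5*t)) = (2*L)*(1/(5*t)) = 2*L/(5*t))
(28472 - 12946) + S(-139/(-149), 97) = (28472 - 12946) + (⅖)*(-139/(-149))/97 = 15526 + (⅖)*(-139*(-1/149))*(1/97) = 15526 + (⅖)*(139/149)*(1/97) = 15526 + 278/72265 = 1121986668/72265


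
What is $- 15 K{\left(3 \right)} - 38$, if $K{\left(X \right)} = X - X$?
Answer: $-38$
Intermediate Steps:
$K{\left(X \right)} = 0$
$- 15 K{\left(3 \right)} - 38 = \left(-15\right) 0 - 38 = 0 - 38 = -38$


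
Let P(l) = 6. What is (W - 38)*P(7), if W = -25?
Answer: -378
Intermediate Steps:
(W - 38)*P(7) = (-25 - 38)*6 = -63*6 = -378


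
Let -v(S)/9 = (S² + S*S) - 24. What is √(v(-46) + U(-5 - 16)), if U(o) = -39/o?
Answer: I*√1855637/7 ≈ 194.6*I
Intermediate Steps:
v(S) = 216 - 18*S² (v(S) = -9*((S² + S*S) - 24) = -9*((S² + S²) - 24) = -9*(2*S² - 24) = -9*(-24 + 2*S²) = 216 - 18*S²)
√(v(-46) + U(-5 - 16)) = √((216 - 18*(-46)²) - 39/(-5 - 16)) = √((216 - 18*2116) - 39/(-21)) = √((216 - 38088) - 39*(-1/21)) = √(-37872 + 13/7) = √(-265091/7) = I*√1855637/7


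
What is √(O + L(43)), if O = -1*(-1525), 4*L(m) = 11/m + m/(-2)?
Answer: √44958478/172 ≈ 38.983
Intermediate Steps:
L(m) = -m/8 + 11/(4*m) (L(m) = (11/m + m/(-2))/4 = (11/m + m*(-½))/4 = (11/m - m/2)/4 = -m/8 + 11/(4*m))
O = 1525
√(O + L(43)) = √(1525 + (⅛)*(22 - 1*43²)/43) = √(1525 + (⅛)*(1/43)*(22 - 1*1849)) = √(1525 + (⅛)*(1/43)*(22 - 1849)) = √(1525 + (⅛)*(1/43)*(-1827)) = √(1525 - 1827/344) = √(522773/344) = √44958478/172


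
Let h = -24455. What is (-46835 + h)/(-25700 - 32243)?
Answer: 71290/57943 ≈ 1.2303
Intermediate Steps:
(-46835 + h)/(-25700 - 32243) = (-46835 - 24455)/(-25700 - 32243) = -71290/(-57943) = -71290*(-1/57943) = 71290/57943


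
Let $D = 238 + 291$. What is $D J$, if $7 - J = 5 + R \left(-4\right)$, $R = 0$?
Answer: $1058$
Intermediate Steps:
$J = 2$ ($J = 7 - \left(5 + 0 \left(-4\right)\right) = 7 - \left(5 + 0\right) = 7 - 5 = 2$)
$D = 529$
$D J = 529 \cdot 2 = 1058$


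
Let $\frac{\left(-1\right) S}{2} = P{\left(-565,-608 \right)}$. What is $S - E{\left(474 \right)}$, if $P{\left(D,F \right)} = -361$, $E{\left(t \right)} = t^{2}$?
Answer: $-223954$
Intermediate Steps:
$S = 722$ ($S = \left(-2\right) \left(-361\right) = 722$)
$S - E{\left(474 \right)} = 722 - 474^{2} = 722 - 224676 = -223954$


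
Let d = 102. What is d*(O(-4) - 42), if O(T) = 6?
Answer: -3672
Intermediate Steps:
d*(O(-4) - 42) = 102*(6 - 42) = 102*(-36) = -3672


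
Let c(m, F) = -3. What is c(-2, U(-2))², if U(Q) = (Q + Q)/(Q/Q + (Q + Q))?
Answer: 9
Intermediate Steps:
U(Q) = 2*Q/(1 + 2*Q) (U(Q) = (2*Q)/(1 + 2*Q) = 2*Q/(1 + 2*Q))
c(-2, U(-2))² = (-3)² = 9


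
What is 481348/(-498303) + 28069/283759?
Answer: -122599960225/141397960977 ≈ -0.86706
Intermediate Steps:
481348/(-498303) + 28069/283759 = 481348*(-1/498303) + 28069*(1/283759) = -481348/498303 + 28069/283759 = -122599960225/141397960977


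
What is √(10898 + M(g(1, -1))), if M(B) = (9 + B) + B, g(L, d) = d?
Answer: √10905 ≈ 104.43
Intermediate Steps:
M(B) = 9 + 2*B
√(10898 + M(g(1, -1))) = √(10898 + (9 + 2*(-1))) = √(10898 + (9 - 2)) = √(10898 + 7) = √10905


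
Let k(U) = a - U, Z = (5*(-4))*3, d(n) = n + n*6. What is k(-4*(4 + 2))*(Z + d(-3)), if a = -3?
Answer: -1701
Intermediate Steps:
d(n) = 7*n (d(n) = n + 6*n = 7*n)
Z = -60 (Z = -20*3 = -60)
k(U) = -3 - U
k(-4*(4 + 2))*(Z + d(-3)) = (-3 - (-4)*(4 + 2))*(-60 + 7*(-3)) = (-3 - (-4)*6)*(-60 - 21) = (-3 - 1*(-24))*(-81) = (-3 + 24)*(-81) = 21*(-81) = -1701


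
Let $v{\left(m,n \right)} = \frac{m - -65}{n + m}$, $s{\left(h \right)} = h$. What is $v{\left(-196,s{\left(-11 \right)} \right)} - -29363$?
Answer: $\frac{6078272}{207} \approx 29364.0$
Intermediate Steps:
$v{\left(m,n \right)} = \frac{65 + m}{m + n}$ ($v{\left(m,n \right)} = \frac{m + 65}{m + n} = \frac{65 + m}{m + n}$)
$v{\left(-196,s{\left(-11 \right)} \right)} - -29363 = \frac{65 - 196}{-196 - 11} - -29363 = \frac{1}{-207} \left(-131\right) + 29363 = \left(- \frac{1}{207}\right) \left(-131\right) + 29363 = \frac{131}{207} + 29363 = \frac{6078272}{207}$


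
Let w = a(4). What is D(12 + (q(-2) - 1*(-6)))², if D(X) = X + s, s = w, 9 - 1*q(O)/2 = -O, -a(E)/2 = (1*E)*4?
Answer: 0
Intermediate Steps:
a(E) = -8*E (a(E) = -2*1*E*4 = -2*E*4 = -8*E)
q(O) = 18 + 2*O (q(O) = 18 - (-2)*O = 18 + 2*O)
w = -32 (w = -8*4 = -32)
s = -32
D(X) = -32 + X (D(X) = X - 32 = -32 + X)
D(12 + (q(-2) - 1*(-6)))² = (-32 + (12 + ((18 + 2*(-2)) - 1*(-6))))² = (-32 + (12 + ((18 - 4) + 6)))² = (-32 + (12 + (14 + 6)))² = (-32 + (12 + 20))² = (-32 + 32)² = 0² = 0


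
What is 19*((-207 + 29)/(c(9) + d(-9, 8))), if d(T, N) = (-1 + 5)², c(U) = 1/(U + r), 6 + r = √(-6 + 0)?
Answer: 3382*(-√6 + 3*I)/(-49*I + 16*√6) ≈ -208.74 - 2.1042*I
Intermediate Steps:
r = -6 + I*√6 (r = -6 + √(-6 + 0) = -6 + √(-6) = -6 + I*√6 ≈ -6.0 + 2.4495*I)
c(U) = 1/(-6 + U + I*√6) (c(U) = 1/(U + (-6 + I*√6)) = 1/(-6 + U + I*√6))
d(T, N) = 16 (d(T, N) = 4² = 16)
19*((-207 + 29)/(c(9) + d(-9, 8))) = 19*((-207 + 29)/(1/(-6 + 9 + I*√6) + 16)) = 19*(-178/(1/(3 + I*√6) + 16)) = 19*(-178/(16 + 1/(3 + I*√6))) = -3382/(16 + 1/(3 + I*√6))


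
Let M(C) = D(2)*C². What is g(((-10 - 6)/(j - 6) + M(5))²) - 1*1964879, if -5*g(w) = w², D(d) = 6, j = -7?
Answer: -15220025449931/142805 ≈ -1.0658e+8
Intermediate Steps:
M(C) = 6*C²
g(w) = -w²/5
g(((-10 - 6)/(j - 6) + M(5))²) - 1*1964879 = -((-10 - 6)/(-7 - 6) + 6*5²)⁴/5 - 1*1964879 = -(-16/(-13) + 6*25)⁴/5 - 1964879 = -(-16*(-1/13) + 150)⁴/5 - 1964879 = -(16/13 + 150)⁴/5 - 1964879 = -((1966/13)²)²/5 - 1964879 = -(3865156/169)²/5 - 1964879 = -⅕*14939430904336/28561 - 1964879 = -14939430904336/142805 - 1964879 = -15220025449931/142805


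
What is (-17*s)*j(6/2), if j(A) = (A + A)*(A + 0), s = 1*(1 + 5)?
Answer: -1836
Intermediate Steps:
s = 6 (s = 1*6 = 6)
j(A) = 2*A² (j(A) = (2*A)*A = 2*A²)
(-17*s)*j(6/2) = (-17*6)*(2*(6/2)²) = -204*(6*(½))² = -204*3² = -204*9 = -102*18 = -1836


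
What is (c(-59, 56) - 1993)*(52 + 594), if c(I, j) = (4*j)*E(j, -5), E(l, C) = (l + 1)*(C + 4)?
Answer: -9535606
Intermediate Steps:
E(l, C) = (1 + l)*(4 + C)
c(I, j) = 4*j*(-1 - j) (c(I, j) = (4*j)*(4 - 5 + 4*j - 5*j) = (4*j)*(-1 - j) = 4*j*(-1 - j))
(c(-59, 56) - 1993)*(52 + 594) = (4*56*(-1 - 1*56) - 1993)*(52 + 594) = (4*56*(-1 - 56) - 1993)*646 = (4*56*(-57) - 1993)*646 = (-12768 - 1993)*646 = -14761*646 = -9535606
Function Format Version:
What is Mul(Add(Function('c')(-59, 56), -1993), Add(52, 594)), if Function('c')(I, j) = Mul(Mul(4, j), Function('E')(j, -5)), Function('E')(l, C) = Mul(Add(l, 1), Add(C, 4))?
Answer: -9535606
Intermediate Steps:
Function('E')(l, C) = Mul(Add(1, l), Add(4, C))
Function('c')(I, j) = Mul(4, j, Add(-1, Mul(-1, j))) (Function('c')(I, j) = Mul(Mul(4, j), Add(4, -5, Mul(4, j), Mul(-5, j))) = Mul(Mul(4, j), Add(-1, Mul(-1, j))) = Mul(4, j, Add(-1, Mul(-1, j))))
Mul(Add(Function('c')(-59, 56), -1993), Add(52, 594)) = Mul(Add(Mul(4, 56, Add(-1, Mul(-1, 56))), -1993), Add(52, 594)) = Mul(Add(Mul(4, 56, Add(-1, -56)), -1993), 646) = Mul(Add(Mul(4, 56, -57), -1993), 646) = Mul(Add(-12768, -1993), 646) = Mul(-14761, 646) = -9535606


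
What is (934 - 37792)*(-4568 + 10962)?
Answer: -235670052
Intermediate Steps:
(934 - 37792)*(-4568 + 10962) = -36858*6394 = -235670052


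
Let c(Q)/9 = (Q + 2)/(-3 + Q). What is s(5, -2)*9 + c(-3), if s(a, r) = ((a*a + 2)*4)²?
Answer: 209955/2 ≈ 1.0498e+5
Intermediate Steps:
s(a, r) = (8 + 4*a²)² (s(a, r) = ((a² + 2)*4)² = ((2 + a²)*4)² = (8 + 4*a²)²)
c(Q) = 9*(2 + Q)/(-3 + Q) (c(Q) = 9*((Q + 2)/(-3 + Q)) = 9*((2 + Q)/(-3 + Q)) = 9*(2 + Q)/(-3 + Q))
s(5, -2)*9 + c(-3) = (16*(2 + 5²)²)*9 + 9*(2 - 3)/(-3 - 3) = (16*(2 + 25)²)*9 + 9*(-1)/(-6) = (16*27²)*9 + 9*(-⅙)*(-1) = (16*729)*9 + 3/2 = 11664*9 + 3/2 = 104976 + 3/2 = 209955/2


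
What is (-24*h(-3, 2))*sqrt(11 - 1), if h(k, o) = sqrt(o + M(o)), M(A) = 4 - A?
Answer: -48*sqrt(10) ≈ -151.79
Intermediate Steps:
h(k, o) = 2 (h(k, o) = sqrt(o + (4 - o)) = sqrt(4) = 2)
(-24*h(-3, 2))*sqrt(11 - 1) = (-24*2)*sqrt(11 - 1) = -48*sqrt(10)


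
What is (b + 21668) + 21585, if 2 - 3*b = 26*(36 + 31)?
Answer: 42673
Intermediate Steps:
b = -580 (b = ⅔ - 26*(36 + 31)/3 = ⅔ - 26*67/3 = ⅔ - ⅓*1742 = ⅔ - 1742/3 = -580)
(b + 21668) + 21585 = (-580 + 21668) + 21585 = 21088 + 21585 = 42673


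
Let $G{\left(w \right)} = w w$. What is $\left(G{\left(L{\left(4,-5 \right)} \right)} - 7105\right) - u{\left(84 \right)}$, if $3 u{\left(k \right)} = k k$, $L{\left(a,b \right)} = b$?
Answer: $-9432$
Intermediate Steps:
$G{\left(w \right)} = w^{2}$
$u{\left(k \right)} = \frac{k^{2}}{3}$ ($u{\left(k \right)} = \frac{k k}{3} = \frac{k^{2}}{3}$)
$\left(G{\left(L{\left(4,-5 \right)} \right)} - 7105\right) - u{\left(84 \right)} = \left(\left(-5\right)^{2} - 7105\right) - \frac{84^{2}}{3} = \left(25 - 7105\right) - \frac{1}{3} \cdot 7056 = -7080 - 2352 = -9432$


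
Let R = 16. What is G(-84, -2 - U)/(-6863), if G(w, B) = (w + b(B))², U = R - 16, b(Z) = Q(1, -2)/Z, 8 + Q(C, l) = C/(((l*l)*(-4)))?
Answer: -6548481/7027712 ≈ -0.93181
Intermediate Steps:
Q(C, l) = -8 - C/(4*l²) (Q(C, l) = -8 + C/(((l*l)*(-4))) = -8 + C/((l²*(-4))) = -8 + C/((-4*l²)) = -8 + C*(-1/(4*l²)) = -8 - C/(4*l²))
b(Z) = -129/(16*Z) (b(Z) = (-8 - ¼*1/(-2)²)/Z = (-8 - ¼*1*¼)/Z = (-8 - 1/16)/Z = -129/(16*Z))
U = 0 (U = 16 - 16 = 0)
G(w, B) = (w - 129/(16*B))²
G(-84, -2 - U)/(-6863) = ((-129 + 16*(-2 - 1*0)*(-84))²/(256*(-2 - 1*0)²))/(-6863) = ((-129 + 16*(-2 + 0)*(-84))²/(256*(-2 + 0)²))*(-1/6863) = ((1/256)*(-129 + 16*(-2)*(-84))²/(-2)²)*(-1/6863) = ((1/256)*(¼)*(-129 + 2688)²)*(-1/6863) = ((1/256)*(¼)*2559²)*(-1/6863) = ((1/256)*(¼)*6548481)*(-1/6863) = (6548481/1024)*(-1/6863) = -6548481/7027712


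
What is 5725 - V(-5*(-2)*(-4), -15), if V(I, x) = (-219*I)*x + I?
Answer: 137165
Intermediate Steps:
V(I, x) = I - 219*I*x (V(I, x) = -219*I*x + I = I - 219*I*x)
5725 - V(-5*(-2)*(-4), -15) = 5725 - -5*(-2)*(-4)*(1 - 219*(-15)) = 5725 - 10*(-4)*(1 + 3285) = 5725 - (-40)*3286 = 5725 - 1*(-131440) = 5725 + 131440 = 137165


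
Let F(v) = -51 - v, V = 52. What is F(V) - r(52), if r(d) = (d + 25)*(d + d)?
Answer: -8111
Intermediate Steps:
r(d) = 2*d*(25 + d) (r(d) = (25 + d)*(2*d) = 2*d*(25 + d))
F(V) - r(52) = (-51 - 1*52) - 2*52*(25 + 52) = (-51 - 52) - 2*52*77 = -103 - 1*8008 = -103 - 8008 = -8111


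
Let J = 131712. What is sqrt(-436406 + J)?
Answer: I*sqrt(304694) ≈ 551.99*I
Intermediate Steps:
sqrt(-436406 + J) = sqrt(-436406 + 131712) = sqrt(-304694) = I*sqrt(304694)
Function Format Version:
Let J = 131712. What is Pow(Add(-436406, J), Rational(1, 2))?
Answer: Mul(I, Pow(304694, Rational(1, 2))) ≈ Mul(551.99, I)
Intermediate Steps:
Pow(Add(-436406, J), Rational(1, 2)) = Pow(Add(-436406, 131712), Rational(1, 2)) = Pow(-304694, Rational(1, 2)) = Mul(I, Pow(304694, Rational(1, 2)))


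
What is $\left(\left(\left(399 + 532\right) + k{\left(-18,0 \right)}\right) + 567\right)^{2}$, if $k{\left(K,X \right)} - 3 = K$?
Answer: $2199289$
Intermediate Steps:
$k{\left(K,X \right)} = 3 + K$
$\left(\left(\left(399 + 532\right) + k{\left(-18,0 \right)}\right) + 567\right)^{2} = \left(\left(\left(399 + 532\right) + \left(3 - 18\right)\right) + 567\right)^{2} = \left(\left(931 - 15\right) + 567\right)^{2} = \left(916 + 567\right)^{2} = 1483^{2} = 2199289$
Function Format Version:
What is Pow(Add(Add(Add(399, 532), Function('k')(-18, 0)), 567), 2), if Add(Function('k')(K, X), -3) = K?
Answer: 2199289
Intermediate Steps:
Function('k')(K, X) = Add(3, K)
Pow(Add(Add(Add(399, 532), Function('k')(-18, 0)), 567), 2) = Pow(Add(Add(Add(399, 532), Add(3, -18)), 567), 2) = Pow(Add(Add(931, -15), 567), 2) = Pow(Add(916, 567), 2) = Pow(1483, 2) = 2199289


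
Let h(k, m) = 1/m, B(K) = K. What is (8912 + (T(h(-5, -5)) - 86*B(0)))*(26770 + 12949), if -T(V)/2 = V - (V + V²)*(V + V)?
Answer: 44249587454/125 ≈ 3.5400e+8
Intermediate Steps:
T(V) = -2*V + 4*V*(V + V²) (T(V) = -2*(V - (V + V²)*(V + V)) = -2*(V - (V + V²)*2*V) = -2*(V - 2*V*(V + V²)) = -2*V + 4*V*(V + V²))
(8912 + (T(h(-5, -5)) - 86*B(0)))*(26770 + 12949) = (8912 + (2*(-1 + 2/(-5) + 2*(1/(-5))²)/(-5) - 86*0))*(26770 + 12949) = (8912 + (2*(-⅕)*(-1 + 2*(-⅕) + 2*(-⅕)²) + 0))*39719 = (8912 + (2*(-⅕)*(-1 - ⅖ + 2*(1/25)) + 0))*39719 = (8912 + (2*(-⅕)*(-1 - ⅖ + 2/25) + 0))*39719 = (8912 + (2*(-⅕)*(-33/25) + 0))*39719 = (8912 + (66/125 + 0))*39719 = (8912 + 66/125)*39719 = (1114066/125)*39719 = 44249587454/125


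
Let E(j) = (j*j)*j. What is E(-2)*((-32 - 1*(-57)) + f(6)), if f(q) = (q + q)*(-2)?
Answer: -8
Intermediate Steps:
f(q) = -4*q (f(q) = (2*q)*(-2) = -4*q)
E(j) = j**3 (E(j) = j**2*j = j**3)
E(-2)*((-32 - 1*(-57)) + f(6)) = (-2)**3*((-32 - 1*(-57)) - 4*6) = -8*((-32 + 57) - 24) = -8*(25 - 24) = -8*1 = -8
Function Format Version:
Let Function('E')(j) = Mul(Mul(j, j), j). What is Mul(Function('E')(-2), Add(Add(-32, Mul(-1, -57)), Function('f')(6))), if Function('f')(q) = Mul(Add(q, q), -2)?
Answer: -8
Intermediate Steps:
Function('f')(q) = Mul(-4, q) (Function('f')(q) = Mul(Mul(2, q), -2) = Mul(-4, q))
Function('E')(j) = Pow(j, 3) (Function('E')(j) = Mul(Pow(j, 2), j) = Pow(j, 3))
Mul(Function('E')(-2), Add(Add(-32, Mul(-1, -57)), Function('f')(6))) = Mul(Pow(-2, 3), Add(Add(-32, Mul(-1, -57)), Mul(-4, 6))) = Mul(-8, Add(Add(-32, 57), -24)) = Mul(-8, Add(25, -24)) = Mul(-8, 1) = -8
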